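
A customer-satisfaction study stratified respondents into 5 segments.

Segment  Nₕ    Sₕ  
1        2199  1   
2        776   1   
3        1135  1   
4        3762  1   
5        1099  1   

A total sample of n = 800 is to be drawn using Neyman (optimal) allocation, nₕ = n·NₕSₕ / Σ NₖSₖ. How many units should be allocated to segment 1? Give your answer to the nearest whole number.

196

1: NₕSₕ = 2199·1 = 2199
2: NₕSₕ = 776·1 = 776
3: NₕSₕ = 1135·1 = 1135
4: NₕSₕ = 3762·1 = 3762
5: NₕSₕ = 1099·1 = 1099
Σ NₕSₕ = 8971.
n_1 = 800·2199/8971 = 196.099... → 196.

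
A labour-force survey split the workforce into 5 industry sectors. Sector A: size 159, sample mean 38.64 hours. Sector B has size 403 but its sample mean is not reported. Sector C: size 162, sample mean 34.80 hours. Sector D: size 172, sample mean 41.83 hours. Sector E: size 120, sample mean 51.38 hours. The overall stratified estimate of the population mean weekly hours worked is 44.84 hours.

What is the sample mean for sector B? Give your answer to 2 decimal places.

N = 159 + 403 + 162 + 172 + 120 = 1016.
Overall total = μ·N = 44.84·1016 = 45557.44.
Subtract the known strata: 159·38.64 + 162·34.80 + 172·41.83 + 120·51.38 = 25141.72.
Remaining total for sector B: 45557.44 − 25141.72 = 20415.72.
Divide by its size: 20415.72 / 403 = 50.6594... → 50.66.

50.66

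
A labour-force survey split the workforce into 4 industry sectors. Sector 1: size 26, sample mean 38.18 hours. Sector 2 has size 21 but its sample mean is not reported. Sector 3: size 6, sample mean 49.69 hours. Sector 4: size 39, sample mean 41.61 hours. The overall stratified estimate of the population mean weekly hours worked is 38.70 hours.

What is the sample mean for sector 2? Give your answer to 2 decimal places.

30.80

N = 26 + 21 + 6 + 39 = 92.
Overall total = μ·N = 38.70·92 = 3560.4.
Subtract the known strata: 26·38.18 + 6·49.69 + 39·41.61 = 2913.61.
Remaining total for sector 2: 3560.4 − 2913.61 = 646.79.
Divide by its size: 646.79 / 21 = 30.7995... → 30.80.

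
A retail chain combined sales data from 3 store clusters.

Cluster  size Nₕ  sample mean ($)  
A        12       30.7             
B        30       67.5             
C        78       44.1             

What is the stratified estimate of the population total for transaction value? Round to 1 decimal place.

A: 12·30.7 = 368.4
B: 30·67.5 = 2025
C: 78·44.1 = 3439.8
τ̂ = Σ Nₕx̄ₕ = 5833.2.

5833.2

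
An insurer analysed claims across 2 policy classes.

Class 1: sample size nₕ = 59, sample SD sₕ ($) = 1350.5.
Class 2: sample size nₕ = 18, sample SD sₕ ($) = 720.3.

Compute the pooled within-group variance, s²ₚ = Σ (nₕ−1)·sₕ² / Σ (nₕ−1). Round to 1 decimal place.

Degrees of freedom: 58 + 17 = 75.
Σ(nₕ−1)sₕ² = 58·1823850.25 + 17·518832.09 = 114603460.03.
s²ₚ = 114603460.03 / 75 = 1528046.134... → 1528046.1.

1528046.1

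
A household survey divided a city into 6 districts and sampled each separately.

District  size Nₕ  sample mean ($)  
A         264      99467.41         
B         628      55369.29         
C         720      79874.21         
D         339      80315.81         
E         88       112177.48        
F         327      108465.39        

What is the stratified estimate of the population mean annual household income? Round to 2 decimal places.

80772.44

N = 264 + 628 + 720 + 339 + 88 + 327 = 2366.
Weight each subgroup mean by Nₕ/N and sum.
Σ Nₕx̄ₕ = 264·99467.41 + 628·55369.29 + 720·79874.21 + 339·80315.81 + 88·112177.48 + 327·108465.39 = 26259396.24 + 34771914.12 + 57509431.2 + 27227059.59 + 9871618.24 + 35468182.53 = 191107601.92.
Divide by N: 191107601.92 / 2366 = 80772.4438... → 80772.44.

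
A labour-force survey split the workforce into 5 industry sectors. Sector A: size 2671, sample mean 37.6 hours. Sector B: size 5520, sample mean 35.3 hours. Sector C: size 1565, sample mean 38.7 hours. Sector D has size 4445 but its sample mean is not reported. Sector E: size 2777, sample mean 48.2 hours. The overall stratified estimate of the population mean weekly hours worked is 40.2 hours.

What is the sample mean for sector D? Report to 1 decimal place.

43.4

Σ Nₕx̄ₕ = N·μ, so 4445·x̄_D = 16978·40.2 − (2671·37.6 + 5520·35.3 + 1565·38.7 + 2777·48.2).
= 682515.6 − 489702.5 = 192813.1.
x̄_D = 192813.1 / 4445 = 43.378... → 43.4.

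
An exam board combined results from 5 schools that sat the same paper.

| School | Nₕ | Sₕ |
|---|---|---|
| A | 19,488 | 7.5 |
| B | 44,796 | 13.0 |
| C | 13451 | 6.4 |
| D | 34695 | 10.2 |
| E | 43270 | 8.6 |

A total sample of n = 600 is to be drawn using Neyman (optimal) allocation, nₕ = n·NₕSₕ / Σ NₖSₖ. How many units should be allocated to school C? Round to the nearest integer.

34

Σ NₕSₕ = 19488·7.5 + 44796·13.0 + 13451·6.4 + 34695·10.2 + 43270·8.6 = 1540605.4.
Share for C: 86086.4/1540605.4 = 0.05588.
n_C = 600 × 0.05588 = 33.527... → 34.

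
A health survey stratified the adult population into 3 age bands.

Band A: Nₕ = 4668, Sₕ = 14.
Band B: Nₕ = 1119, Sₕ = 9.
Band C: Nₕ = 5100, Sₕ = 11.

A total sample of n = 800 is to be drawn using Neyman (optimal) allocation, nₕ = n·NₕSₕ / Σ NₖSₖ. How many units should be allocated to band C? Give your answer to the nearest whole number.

341

Σ NₕSₕ = 4668·14 + 1119·9 + 5100·11 = 131523.
Share for C: 56100/131523 = 0.42654.
n_C = 800 × 0.42654 = 341.233... → 341.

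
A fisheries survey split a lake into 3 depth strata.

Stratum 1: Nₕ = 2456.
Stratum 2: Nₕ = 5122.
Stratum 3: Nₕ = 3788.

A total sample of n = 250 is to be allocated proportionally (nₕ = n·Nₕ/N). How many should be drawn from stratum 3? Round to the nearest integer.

N = 2456 + 5122 + 3788 = 11366.
n_3 = 250·3788/11366 = 83.319... → 83.

83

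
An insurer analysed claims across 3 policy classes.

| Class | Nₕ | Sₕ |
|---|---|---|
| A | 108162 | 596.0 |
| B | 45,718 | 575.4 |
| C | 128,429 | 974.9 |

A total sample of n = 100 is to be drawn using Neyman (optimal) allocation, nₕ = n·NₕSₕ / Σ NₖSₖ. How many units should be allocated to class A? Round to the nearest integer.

30

A: NₕSₕ = 108162·596.0 = 64464552
B: NₕSₕ = 45718·575.4 = 26306137.2
C: NₕSₕ = 128429·974.9 = 125205432.1
Σ NₕSₕ = 215976121.3.
n_A = 100·64464552/215976121.3 = 29.848... → 30.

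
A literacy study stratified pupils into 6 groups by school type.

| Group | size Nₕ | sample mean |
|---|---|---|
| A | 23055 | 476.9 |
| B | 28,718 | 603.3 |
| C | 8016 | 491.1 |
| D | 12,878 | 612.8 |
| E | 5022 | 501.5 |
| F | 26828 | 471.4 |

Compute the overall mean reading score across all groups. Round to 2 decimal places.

529.23

x̄_st = (Σ Nₕx̄ₕ) / (Σ Nₕ) = (23055·476.9 + 28718·603.3 + 8016·491.1 + 12878·612.8 + 5022·501.5 + 26828·471.4) / 104517
= 55314047.1 / 104517 = 529.2349... → 529.23.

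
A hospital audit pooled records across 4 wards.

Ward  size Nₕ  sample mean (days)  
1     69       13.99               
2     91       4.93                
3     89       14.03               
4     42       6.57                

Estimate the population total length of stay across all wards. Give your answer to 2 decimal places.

Population total = Σ Nₕ·x̄ₕ (each stratum's size times its mean).
69·13.99 + 91·4.93 + 89·14.03 + 42·6.57 = 965.31 + 448.63 + 1248.67 + 275.94 = 2938.55.

2938.55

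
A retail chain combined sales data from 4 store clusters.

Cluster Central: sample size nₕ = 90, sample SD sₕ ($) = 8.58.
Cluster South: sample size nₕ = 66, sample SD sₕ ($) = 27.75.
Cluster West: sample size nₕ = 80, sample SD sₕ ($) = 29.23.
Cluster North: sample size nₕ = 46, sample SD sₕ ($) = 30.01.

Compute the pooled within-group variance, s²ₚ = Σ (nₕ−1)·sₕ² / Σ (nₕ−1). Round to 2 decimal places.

592.19

Central: (90−1)·8.58² = 89·73.6164 = 6551.8596
South: (66−1)·27.75² = 65·770.0625 = 50054.0625
West: (80−1)·29.23² = 79·854.3929 = 67497.0391
North: (46−1)·30.01² = 45·900.6001 = 40527.0045
Numerator = 164629.9657; denominator = Σ(nₕ−1) = 278.
s²ₚ = 164629.9657/278 = 592.1941... → 592.19.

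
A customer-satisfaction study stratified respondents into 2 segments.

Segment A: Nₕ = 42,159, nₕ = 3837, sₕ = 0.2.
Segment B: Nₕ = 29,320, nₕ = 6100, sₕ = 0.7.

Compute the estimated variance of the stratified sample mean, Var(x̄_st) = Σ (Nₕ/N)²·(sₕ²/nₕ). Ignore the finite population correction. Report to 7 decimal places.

0.0000171

N = 71479. Term for each stratum: Wₕ²sₕ²/nₕ.
Var(x̄_st) = 0.0000036265 + 0.0000135157 = 0.0000171422 → 0.0000171.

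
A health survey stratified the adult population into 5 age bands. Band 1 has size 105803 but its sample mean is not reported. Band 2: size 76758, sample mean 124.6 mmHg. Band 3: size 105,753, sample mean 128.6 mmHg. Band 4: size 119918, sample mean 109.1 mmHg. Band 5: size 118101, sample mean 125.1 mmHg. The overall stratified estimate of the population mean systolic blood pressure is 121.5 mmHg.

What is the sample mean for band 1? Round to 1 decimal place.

N = 105803 + 76758 + 105753 + 119918 + 118101 = 526333.
Overall total = μ·N = 121.5·526333 = 63949459.5.
Subtract the known strata: 76758·124.6 + 105753·128.6 + 119918·109.1 + 118101·125.1 = 51021371.5.
Remaining total for band 1: 63949459.5 − 51021371.5 = 12928088.
Divide by its size: 12928088 / 105803 = 122.190... → 122.2.

122.2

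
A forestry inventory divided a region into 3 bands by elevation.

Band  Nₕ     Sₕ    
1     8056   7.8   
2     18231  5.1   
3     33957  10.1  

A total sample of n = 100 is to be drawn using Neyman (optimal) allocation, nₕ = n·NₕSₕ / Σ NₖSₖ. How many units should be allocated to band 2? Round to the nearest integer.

19

1: NₕSₕ = 8056·7.8 = 62836.8
2: NₕSₕ = 18231·5.1 = 92978.1
3: NₕSₕ = 33957·10.1 = 342965.7
Σ NₕSₕ = 498780.6.
n_2 = 100·92978.1/498780.6 = 18.641... → 19.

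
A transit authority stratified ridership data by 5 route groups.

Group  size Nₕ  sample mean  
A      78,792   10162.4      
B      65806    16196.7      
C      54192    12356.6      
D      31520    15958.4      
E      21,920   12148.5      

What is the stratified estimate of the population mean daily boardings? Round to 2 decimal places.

N = 252230; weights Wₕ = Nₕ/N = (0.3124, 0.2609, 0.2149, 0.1250, 0.0869).
x̄_st = Σ Wₕ·x̄ₕ = 0.3124·10162.4 + 0.2609·16196.7 + 0.2149·12356.6 + 0.1250·15958.4 + 0.0869·12148.5 ≈ 13105.0574...
→ 13105.06.

13105.06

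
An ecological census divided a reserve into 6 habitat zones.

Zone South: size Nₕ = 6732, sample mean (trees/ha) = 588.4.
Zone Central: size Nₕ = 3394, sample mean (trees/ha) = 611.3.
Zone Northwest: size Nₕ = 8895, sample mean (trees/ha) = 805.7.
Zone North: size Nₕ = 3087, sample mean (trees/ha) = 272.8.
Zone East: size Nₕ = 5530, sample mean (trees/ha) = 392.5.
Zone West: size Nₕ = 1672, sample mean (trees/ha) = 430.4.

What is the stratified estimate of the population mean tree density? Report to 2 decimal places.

N = 29310; weights Wₕ = Nₕ/N = (0.2297, 0.1158, 0.3035, 0.1053, 0.1887, 0.0570).
x̄_st = Σ Wₕ·x̄ₕ = 0.2297·588.4 + 0.1158·611.3 + 0.3035·805.7 + 0.1053·272.8 + 0.1887·392.5 + 0.0570·430.4 ≈ 577.7840...
→ 577.78.

577.78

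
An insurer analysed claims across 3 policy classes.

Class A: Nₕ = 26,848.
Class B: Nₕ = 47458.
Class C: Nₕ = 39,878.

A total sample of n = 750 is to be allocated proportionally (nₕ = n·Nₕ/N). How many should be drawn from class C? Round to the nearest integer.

262

N = 26848 + 47458 + 39878 = 114184.
n_C = 750·39878/114184 = 261.932... → 262.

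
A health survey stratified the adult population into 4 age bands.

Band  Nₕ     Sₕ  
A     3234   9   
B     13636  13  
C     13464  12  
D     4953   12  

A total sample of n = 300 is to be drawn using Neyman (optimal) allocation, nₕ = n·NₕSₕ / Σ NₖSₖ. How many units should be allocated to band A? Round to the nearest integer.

A: NₕSₕ = 3234·9 = 29106
B: NₕSₕ = 13636·13 = 177268
C: NₕSₕ = 13464·12 = 161568
D: NₕSₕ = 4953·12 = 59436
Σ NₕSₕ = 427378.
n_A = 300·29106/427378 = 20.431... → 20.

20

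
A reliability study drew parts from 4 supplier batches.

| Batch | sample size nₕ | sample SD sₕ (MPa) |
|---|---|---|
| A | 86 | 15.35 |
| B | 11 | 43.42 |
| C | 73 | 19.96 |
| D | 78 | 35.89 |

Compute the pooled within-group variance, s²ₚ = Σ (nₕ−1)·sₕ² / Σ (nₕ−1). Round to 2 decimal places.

683.40

Degrees of freedom: 85 + 10 + 72 + 77 = 244.
Σ(nₕ−1)sₕ² = 85·235.6225 + 10·1885.2964 + 72·398.4016 + 77·1288.0921 = 166748.8834.
s²ₚ = 166748.8834 / 244 = 683.3971... → 683.40.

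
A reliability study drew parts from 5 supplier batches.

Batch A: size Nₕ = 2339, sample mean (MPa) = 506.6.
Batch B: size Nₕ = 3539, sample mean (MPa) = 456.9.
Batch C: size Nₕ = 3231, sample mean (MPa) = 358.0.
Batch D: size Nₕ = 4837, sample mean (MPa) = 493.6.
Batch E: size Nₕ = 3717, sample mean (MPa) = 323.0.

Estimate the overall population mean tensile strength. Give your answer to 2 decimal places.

x̄_st = (Σ Nₕx̄ₕ) / (Σ Nₕ) = (2339·506.6 + 3539·456.9 + 3231·358.0 + 4837·493.6 + 3717·323.0) / 17663
= 7546738.7 / 17663 = 427.2626... → 427.26.

427.26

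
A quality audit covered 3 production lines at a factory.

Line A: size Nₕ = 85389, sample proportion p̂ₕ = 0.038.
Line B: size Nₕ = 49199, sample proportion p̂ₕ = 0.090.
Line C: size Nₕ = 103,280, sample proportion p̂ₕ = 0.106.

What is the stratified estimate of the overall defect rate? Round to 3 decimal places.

0.078

N = 85389 + 49199 + 103280 = 237868.
Overall proportion = Σ (Nₕ/N)·p̂ₕ.
Σ Nₕp̂ₕ = 3244.782 + 4427.91 + 10947.68 = 18620.372.
18620.372 / 237868 = 0.07828... → 0.078.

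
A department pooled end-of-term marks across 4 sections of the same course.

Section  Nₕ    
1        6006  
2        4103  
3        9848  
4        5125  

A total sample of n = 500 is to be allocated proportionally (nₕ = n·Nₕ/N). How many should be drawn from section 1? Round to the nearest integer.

N = 6006 + 4103 + 9848 + 5125 = 25082.
n_1 = 500·6006/25082 = 119.727... → 120.

120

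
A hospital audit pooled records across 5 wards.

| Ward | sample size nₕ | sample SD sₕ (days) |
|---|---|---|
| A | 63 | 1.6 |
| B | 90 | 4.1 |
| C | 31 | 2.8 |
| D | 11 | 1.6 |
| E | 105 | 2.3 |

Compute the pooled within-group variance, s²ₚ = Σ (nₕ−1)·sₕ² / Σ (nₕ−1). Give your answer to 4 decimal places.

Degrees of freedom: 62 + 89 + 30 + 10 + 104 = 295.
Σ(nₕ−1)sₕ² = 62·2.56 + 89·16.81 + 30·7.84 + 10·2.56 + 104·5.29 = 2465.77.
s²ₚ = 2465.77 / 295 = 8.358542... → 8.3585.

8.3585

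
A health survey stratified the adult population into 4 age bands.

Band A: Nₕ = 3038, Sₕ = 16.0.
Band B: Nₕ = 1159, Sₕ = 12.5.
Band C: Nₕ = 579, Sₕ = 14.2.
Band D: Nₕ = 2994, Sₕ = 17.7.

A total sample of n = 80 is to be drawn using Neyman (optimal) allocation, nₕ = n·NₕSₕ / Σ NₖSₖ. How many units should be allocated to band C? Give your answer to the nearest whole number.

Σ NₕSₕ = 3038·16.0 + 1159·12.5 + 579·14.2 + 2994·17.7 = 124311.1.
Share for C: 8221.8/124311.1 = 0.06614.
n_C = 80 × 0.06614 = 5.291... → 5.

5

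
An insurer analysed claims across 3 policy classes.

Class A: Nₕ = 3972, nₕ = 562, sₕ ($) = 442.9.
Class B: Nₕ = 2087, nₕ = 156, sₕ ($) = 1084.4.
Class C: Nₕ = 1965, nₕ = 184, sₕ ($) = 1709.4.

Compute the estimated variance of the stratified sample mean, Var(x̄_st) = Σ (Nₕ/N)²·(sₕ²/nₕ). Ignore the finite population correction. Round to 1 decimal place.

N = 8024; Wₕ = Nₕ/N.
class A: (3972/8024)²·442.9²/562 = 85.5287
class B: (2087/8024)²·1084.4²/156 = 509.9381
class C: (1965/8024)²·1709.4²/184 = 952.3857
Sum = 1547.8524 → 1547.9.

1547.9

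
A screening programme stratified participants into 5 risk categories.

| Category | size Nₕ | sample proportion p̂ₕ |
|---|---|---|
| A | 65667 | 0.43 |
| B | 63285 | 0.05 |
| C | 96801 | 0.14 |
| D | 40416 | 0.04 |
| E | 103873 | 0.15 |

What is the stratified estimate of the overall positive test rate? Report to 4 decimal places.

0.1680

N = 65667 + 63285 + 96801 + 40416 + 103873 = 370042.
Overall proportion = Σ (Nₕ/N)·p̂ₕ.
Σ Nₕp̂ₕ = 28236.81 + 3164.25 + 13552.14 + 1616.64 + 15580.95 = 62150.79.
62150.79 / 370042 = 0.167956... → 0.1680.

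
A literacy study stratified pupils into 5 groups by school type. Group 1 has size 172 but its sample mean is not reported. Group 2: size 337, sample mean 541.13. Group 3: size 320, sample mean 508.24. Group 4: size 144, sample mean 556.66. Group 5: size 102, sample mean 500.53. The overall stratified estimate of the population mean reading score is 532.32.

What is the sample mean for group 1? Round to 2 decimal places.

558.33

Σ Nₕx̄ₕ = N·μ, so 172·x̄_1 = 1075·532.32 − (337·541.13 + 320·508.24 + 144·556.66 + 102·500.53).
= 572244 − 476210.71 = 96033.29.
x̄_1 = 96033.29 / 172 = 558.3331... → 558.33.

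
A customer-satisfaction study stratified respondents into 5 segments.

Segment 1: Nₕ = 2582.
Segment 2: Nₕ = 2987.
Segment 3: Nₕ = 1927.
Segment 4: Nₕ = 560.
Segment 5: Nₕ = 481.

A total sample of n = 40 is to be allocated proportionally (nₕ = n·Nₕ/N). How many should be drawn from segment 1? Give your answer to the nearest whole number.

12

N = 2582 + 2987 + 1927 + 560 + 481 = 8537.
n_1 = 40·2582/8537 = 12.098... → 12.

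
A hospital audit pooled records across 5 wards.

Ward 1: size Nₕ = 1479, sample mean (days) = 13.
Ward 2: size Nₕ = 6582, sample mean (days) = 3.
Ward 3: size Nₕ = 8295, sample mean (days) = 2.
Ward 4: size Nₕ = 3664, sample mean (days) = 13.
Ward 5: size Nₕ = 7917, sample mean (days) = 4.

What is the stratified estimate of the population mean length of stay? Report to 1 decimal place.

x̄_st = (Σ Nₕx̄ₕ) / (Σ Nₕ) = (1479·13 + 6582·3 + 8295·2 + 3664·13 + 7917·4) / 27937
= 134863 / 27937 = 4.827... → 4.8.

4.8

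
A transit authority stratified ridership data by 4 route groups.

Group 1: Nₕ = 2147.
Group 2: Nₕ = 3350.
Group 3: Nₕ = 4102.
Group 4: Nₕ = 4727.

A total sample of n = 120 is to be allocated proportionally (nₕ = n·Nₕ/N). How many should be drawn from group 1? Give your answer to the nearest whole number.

18

N = 2147 + 3350 + 4102 + 4727 = 14326.
n_1 = 120·2147/14326 = 17.984... → 18.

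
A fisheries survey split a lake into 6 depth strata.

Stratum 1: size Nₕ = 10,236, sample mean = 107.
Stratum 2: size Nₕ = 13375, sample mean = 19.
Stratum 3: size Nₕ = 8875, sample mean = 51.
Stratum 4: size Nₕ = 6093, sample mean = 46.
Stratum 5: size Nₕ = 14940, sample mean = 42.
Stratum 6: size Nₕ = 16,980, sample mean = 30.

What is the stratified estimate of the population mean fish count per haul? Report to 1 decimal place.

N = 70499; weights Wₕ = Nₕ/N = (0.1452, 0.1897, 0.1259, 0.0864, 0.2119, 0.2409).
x̄_st = Σ Wₕ·x̄ₕ = 0.1452·107 + 0.1897·19 + 0.1259·51 + 0.0864·46 + 0.2119·42 + 0.2409·30 ≈ 45.662...
→ 45.7.

45.7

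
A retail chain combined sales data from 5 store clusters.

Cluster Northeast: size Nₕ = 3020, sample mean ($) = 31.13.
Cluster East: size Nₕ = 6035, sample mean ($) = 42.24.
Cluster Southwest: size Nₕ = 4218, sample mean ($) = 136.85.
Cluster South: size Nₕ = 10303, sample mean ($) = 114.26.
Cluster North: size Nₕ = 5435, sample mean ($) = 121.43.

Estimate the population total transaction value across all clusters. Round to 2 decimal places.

Population total = Σ Nₕ·x̄ₕ (each stratum's size times its mean).
3020·31.13 + 6035·42.24 + 4218·136.85 + 10303·114.26 + 5435·121.43 = 94012.6 + 254918.4 + 577233.3 + 1177220.78 + 659972.05 = 2763357.13.

2763357.13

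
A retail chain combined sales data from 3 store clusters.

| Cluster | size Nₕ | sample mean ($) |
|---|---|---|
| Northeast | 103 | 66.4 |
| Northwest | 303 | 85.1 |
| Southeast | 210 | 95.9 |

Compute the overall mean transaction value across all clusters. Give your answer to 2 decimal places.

85.66

N = 103 + 303 + 210 = 616.
Overall mean = Σ (Nₕ/N)·x̄ₕ — weight by population share, not a simple average.
Σ Nₕx̄ₕ = 103·66.4 + 303·85.1 + 210·95.9 = 6839.2 + 25785.3 + 20139 = 52763.5.
Divide by N: 52763.5 / 616 = 85.6550... → 85.66.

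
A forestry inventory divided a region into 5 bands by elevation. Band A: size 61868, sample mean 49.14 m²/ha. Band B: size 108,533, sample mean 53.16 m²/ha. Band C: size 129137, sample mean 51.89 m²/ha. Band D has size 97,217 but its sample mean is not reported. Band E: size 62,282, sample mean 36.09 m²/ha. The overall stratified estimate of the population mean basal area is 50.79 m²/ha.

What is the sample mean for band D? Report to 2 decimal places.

57.15

N = 61868 + 108533 + 129137 + 97217 + 62282 = 459037.
Overall total = μ·N = 50.79·459037 = 23314489.23.
Subtract the known strata: 61868·49.14 + 108533·53.16 + 129137·51.89 + 62282·36.09 = 17758484.11.
Remaining total for band D: 23314489.23 − 17758484.11 = 5556005.12.
Divide by its size: 5556005.12 / 97217 = 57.1506... → 57.15.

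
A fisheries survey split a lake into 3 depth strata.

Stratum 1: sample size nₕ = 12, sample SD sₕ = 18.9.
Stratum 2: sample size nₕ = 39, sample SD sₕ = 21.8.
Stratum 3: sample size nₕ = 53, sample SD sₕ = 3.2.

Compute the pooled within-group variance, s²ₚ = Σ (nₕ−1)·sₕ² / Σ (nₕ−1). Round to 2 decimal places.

Degrees of freedom: 11 + 38 + 52 = 101.
Σ(nₕ−1)sₕ² = 11·357.21 + 38·475.24 + 52·10.24 = 22520.91.
s²ₚ = 22520.91 / 101 = 222.9793... → 222.98.

222.98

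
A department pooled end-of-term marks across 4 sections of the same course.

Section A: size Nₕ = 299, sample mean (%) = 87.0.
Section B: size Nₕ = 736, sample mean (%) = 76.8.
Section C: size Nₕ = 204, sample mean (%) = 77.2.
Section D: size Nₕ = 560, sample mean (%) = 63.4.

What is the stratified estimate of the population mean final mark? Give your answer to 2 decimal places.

N = 299 + 736 + 204 + 560 = 1799.
Overall mean = Σ (Nₕ/N)·x̄ₕ — weight by population share, not a simple average.
Σ Nₕx̄ₕ = 299·87.0 + 736·76.8 + 204·77.2 + 560·63.4 = 26013 + 56524.8 + 15748.8 + 35504 = 133790.6.
Divide by N: 133790.6 / 1799 = 74.3694... → 74.37.

74.37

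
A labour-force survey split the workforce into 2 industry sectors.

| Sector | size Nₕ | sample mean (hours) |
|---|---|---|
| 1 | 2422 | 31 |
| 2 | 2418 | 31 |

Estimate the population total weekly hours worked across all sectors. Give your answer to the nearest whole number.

Population total = Σ Nₕ·x̄ₕ (each stratum's size times its mean).
2422·31 + 2418·31 = 75082 + 74958 = 150040.

150040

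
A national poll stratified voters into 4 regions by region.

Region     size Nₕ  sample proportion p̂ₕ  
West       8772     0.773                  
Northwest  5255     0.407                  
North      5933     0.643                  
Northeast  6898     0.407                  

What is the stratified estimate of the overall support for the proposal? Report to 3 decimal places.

N = 8772 + 5255 + 5933 + 6898 = 26858.
Overall proportion = Σ (Nₕ/N)·p̂ₕ.
Σ Nₕp̂ₕ = 6780.756 + 2138.785 + 3814.919 + 2807.486 = 15541.946.
15541.946 / 26858 = 0.57867... → 0.579.

0.579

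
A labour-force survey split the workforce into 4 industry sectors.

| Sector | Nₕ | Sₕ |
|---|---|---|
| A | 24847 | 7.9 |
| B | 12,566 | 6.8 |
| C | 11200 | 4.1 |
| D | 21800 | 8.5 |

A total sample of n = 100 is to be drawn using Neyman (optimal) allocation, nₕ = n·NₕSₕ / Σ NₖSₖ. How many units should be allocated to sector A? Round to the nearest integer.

38

Σ NₕSₕ = 24847·7.9 + 12566·6.8 + 11200·4.1 + 21800·8.5 = 512960.1.
Share for A: 196291.3/512960.1 = 0.38266.
n_A = 100 × 0.38266 = 38.266... → 38.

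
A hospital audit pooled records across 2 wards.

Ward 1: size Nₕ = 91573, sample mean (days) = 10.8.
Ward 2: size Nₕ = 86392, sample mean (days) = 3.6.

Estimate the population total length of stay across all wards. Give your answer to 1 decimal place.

1299999.6

Population total = Σ Nₕ·x̄ₕ (each stratum's size times its mean).
91573·10.8 + 86392·3.6 = 988988.4 + 311011.2 = 1299999.6.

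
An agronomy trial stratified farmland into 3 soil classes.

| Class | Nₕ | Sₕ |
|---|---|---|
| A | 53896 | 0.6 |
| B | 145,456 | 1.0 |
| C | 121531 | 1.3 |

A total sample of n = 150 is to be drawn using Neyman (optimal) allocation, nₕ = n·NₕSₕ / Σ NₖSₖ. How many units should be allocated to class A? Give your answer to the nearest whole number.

A: NₕSₕ = 53896·0.6 = 32337.6
B: NₕSₕ = 145456·1.0 = 145456
C: NₕSₕ = 121531·1.3 = 157990.3
Σ NₕSₕ = 335783.9.
n_A = 150·32337.6/335783.9 = 14.446... → 14.

14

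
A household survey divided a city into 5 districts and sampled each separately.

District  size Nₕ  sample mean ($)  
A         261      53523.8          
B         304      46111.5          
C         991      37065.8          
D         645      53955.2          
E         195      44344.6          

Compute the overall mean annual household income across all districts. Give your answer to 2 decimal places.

x̄_st = (Σ Nₕx̄ₕ) / (Σ Nₕ) = (261·53523.8 + 304·46111.5 + 991·37065.8 + 645·53955.2 + 195·44344.6) / 2396
= 108168116.6 / 2396 = 45145.2907... → 45145.29.

45145.29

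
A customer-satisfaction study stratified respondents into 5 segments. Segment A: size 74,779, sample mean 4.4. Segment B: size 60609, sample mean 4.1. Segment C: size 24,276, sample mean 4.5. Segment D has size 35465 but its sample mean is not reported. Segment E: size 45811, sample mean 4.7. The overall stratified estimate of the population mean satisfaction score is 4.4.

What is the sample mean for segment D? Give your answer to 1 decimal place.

4.5

N = 74779 + 60609 + 24276 + 35465 + 45811 = 240940.
Overall total = μ·N = 4.4·240940 = 1060136.
Subtract the known strata: 74779·4.4 + 60609·4.1 + 24276·4.5 + 45811·4.7 = 902078.2.
Remaining total for segment D: 1060136 − 902078.2 = 158057.8.
Divide by its size: 158057.8 / 35465 = 4.457... → 4.5.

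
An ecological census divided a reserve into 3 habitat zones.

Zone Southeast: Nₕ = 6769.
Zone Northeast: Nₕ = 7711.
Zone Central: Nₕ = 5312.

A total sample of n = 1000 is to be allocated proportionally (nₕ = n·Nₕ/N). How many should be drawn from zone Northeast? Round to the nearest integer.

390

Share of zone Northeast = 7711/19792 = 0.38960.
Allocate 1000 × 0.38960 = 389.602... → 390.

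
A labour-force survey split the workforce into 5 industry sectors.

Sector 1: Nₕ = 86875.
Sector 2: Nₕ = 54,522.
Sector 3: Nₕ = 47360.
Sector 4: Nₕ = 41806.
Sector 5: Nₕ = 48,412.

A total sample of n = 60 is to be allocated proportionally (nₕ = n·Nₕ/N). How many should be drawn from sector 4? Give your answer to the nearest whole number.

9

N = 86875 + 54522 + 47360 + 41806 + 48412 = 278975.
n_4 = 60·41806/278975 = 8.991... → 9.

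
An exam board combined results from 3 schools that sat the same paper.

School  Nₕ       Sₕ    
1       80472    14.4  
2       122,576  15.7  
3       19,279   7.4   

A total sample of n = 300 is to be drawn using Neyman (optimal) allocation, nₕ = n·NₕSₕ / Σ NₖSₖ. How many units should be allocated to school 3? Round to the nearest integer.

13

Σ NₕSₕ = 80472·14.4 + 122576·15.7 + 19279·7.4 = 3225904.6.
Share for 3: 142664.6/3225904.6 = 0.04422.
n_3 = 300 × 0.04422 = 13.267... → 13.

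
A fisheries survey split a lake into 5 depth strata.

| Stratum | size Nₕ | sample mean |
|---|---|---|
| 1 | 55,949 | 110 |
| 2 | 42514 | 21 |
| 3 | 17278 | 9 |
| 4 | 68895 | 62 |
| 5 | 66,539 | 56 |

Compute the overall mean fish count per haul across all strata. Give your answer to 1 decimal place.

N = 55949 + 42514 + 17278 + 68895 + 66539 = 251175.
Overall mean = Σ (Nₕ/N)·x̄ₕ — weight by population share, not a simple average.
Σ Nₕx̄ₕ = 55949·110 + 42514·21 + 17278·9 + 68895·62 + 66539·56 = 6154390 + 892794 + 155502 + 4271490 + 3726184 = 15200360.
Divide by N: 15200360 / 251175 = 60.517... → 60.5.

60.5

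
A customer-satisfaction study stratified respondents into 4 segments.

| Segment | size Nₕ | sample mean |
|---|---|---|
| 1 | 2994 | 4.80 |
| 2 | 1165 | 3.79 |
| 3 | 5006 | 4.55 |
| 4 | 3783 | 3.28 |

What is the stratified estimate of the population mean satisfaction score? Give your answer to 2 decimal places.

4.17

N = 2994 + 1165 + 5006 + 3783 = 12948.
Overall mean = Σ (Nₕ/N)·x̄ₕ — weight by population share, not a simple average.
Σ Nₕx̄ₕ = 2994·4.80 + 1165·3.79 + 5006·4.55 + 3783·3.28 = 14371.2 + 4415.35 + 22777.3 + 12408.24 = 53972.09.
Divide by N: 53972.09 / 12948 = 4.1684... → 4.17.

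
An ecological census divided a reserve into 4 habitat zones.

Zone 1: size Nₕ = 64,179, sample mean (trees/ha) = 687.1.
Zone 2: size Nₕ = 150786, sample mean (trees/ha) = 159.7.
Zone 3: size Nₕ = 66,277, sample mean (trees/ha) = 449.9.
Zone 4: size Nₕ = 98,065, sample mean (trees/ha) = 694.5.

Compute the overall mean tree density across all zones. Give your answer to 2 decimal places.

437.91

N = 64179 + 150786 + 66277 + 98065 = 379307.
Weight each subgroup mean by Nₕ/N and sum.
Σ Nₕx̄ₕ = 64179·687.1 + 150786·159.7 + 66277·449.9 + 98065·694.5 = 44097390.9 + 24080524.2 + 29818022.3 + 68106142.5 = 166102079.9.
Divide by N: 166102079.9 / 379307 = 437.9093... → 437.91.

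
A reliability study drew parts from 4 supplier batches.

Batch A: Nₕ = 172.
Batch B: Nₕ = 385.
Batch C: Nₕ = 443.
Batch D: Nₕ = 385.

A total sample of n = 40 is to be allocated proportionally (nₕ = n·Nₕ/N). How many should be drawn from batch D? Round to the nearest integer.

11

Share of batch D = 385/1385 = 0.27798.
Allocate 40 × 0.27798 = 11.119... → 11.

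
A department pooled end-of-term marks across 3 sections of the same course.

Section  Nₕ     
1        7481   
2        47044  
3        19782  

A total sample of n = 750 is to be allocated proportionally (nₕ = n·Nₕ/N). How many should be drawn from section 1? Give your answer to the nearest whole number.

76

N = 7481 + 47044 + 19782 = 74307.
n_1 = 750·7481/74307 = 75.508... → 76.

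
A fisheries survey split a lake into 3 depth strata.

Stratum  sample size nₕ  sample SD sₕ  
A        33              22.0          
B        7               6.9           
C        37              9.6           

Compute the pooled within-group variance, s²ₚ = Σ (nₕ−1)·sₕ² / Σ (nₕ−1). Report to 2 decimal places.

A: (33−1)·22.0² = 32·484 = 15488
B: (7−1)·6.9² = 6·47.61 = 285.66
C: (37−1)·9.6² = 36·92.16 = 3317.76
Numerator = 19091.42; denominator = Σ(nₕ−1) = 74.
s²ₚ = 19091.42/74 = 257.9922... → 257.99.

257.99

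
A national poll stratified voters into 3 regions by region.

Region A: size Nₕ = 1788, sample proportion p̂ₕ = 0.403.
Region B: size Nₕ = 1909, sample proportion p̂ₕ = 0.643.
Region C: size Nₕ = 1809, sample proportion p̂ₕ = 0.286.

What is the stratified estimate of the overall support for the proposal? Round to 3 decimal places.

N = 1788 + 1909 + 1809 = 5506.
Overall proportion = Σ (Nₕ/N)·p̂ₕ.
Σ Nₕp̂ₕ = 720.564 + 1227.487 + 517.374 = 2465.425.
2465.425 / 5506 = 0.44777... → 0.448.

0.448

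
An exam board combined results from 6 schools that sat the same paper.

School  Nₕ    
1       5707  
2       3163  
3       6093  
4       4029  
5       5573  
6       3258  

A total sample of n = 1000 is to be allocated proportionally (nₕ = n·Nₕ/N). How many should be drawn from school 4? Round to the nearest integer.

N = 5707 + 3163 + 6093 + 4029 + 5573 + 3258 = 27823.
n_4 = 1000·4029/27823 = 144.808... → 145.

145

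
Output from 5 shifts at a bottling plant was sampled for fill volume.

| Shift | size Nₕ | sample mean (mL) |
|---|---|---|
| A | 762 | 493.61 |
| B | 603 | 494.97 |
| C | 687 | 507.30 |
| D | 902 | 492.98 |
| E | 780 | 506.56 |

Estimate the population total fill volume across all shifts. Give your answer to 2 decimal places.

Population total = Σ Nₕ·x̄ₕ (each stratum's size times its mean).
762·493.61 + 603·494.97 + 687·507.30 + 902·492.98 + 780·506.56 = 376130.82 + 298466.91 + 348515.1 + 444667.96 + 395116.8 = 1862897.59.

1862897.59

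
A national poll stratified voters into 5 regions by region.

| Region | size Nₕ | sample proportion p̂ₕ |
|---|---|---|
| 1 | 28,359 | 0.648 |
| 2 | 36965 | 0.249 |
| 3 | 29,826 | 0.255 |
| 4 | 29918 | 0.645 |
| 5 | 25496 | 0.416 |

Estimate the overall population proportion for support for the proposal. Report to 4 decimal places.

Wₕ = Nₕ/N with N = 150564: 0.1884, 0.2455, 0.1981, 0.1987, 0.1693.
p̂_st = 0.1884·0.648 + 0.2455·0.249 + 0.1981·0.255 + 0.1987·0.645 + 0.1693·0.416 ≈ 0.432308... → 0.4323.

0.4323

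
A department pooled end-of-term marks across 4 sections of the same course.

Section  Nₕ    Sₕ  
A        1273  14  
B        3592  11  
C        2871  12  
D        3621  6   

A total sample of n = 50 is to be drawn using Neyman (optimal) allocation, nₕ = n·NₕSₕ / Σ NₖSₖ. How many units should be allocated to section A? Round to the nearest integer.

8

A: NₕSₕ = 1273·14 = 17822
B: NₕSₕ = 3592·11 = 39512
C: NₕSₕ = 2871·12 = 34452
D: NₕSₕ = 3621·6 = 21726
Σ NₕSₕ = 113512.
n_A = 50·17822/113512 = 7.850... → 8.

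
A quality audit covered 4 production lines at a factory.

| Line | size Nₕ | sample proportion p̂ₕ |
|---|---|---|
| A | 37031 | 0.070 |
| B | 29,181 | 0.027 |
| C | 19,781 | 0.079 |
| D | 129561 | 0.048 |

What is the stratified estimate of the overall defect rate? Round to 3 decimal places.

N = 37031 + 29181 + 19781 + 129561 = 215554.
Overall proportion = Σ (Nₕ/N)·p̂ₕ.
Σ Nₕp̂ₕ = 2592.17 + 787.887 + 1562.699 + 6218.928 = 11161.684.
11161.684 / 215554 = 0.05178... → 0.052.

0.052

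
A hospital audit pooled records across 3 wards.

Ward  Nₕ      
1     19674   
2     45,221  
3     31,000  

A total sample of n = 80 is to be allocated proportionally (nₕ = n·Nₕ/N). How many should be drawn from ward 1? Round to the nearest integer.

16

Share of ward 1 = 19674/95895 = 0.20516.
Allocate 80 × 0.20516 = 16.413... → 16.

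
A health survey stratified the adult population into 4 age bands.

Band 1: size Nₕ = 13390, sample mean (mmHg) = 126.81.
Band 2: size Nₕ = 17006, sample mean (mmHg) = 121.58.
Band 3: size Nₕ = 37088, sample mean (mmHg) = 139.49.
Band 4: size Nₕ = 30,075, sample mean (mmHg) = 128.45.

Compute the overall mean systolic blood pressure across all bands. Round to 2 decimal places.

131.22

x̄_st = (Σ Nₕx̄ₕ) / (Σ Nₕ) = (13390·126.81 + 17006·121.58 + 37088·139.49 + 30075·128.45) / 97559
= 12802114.25 / 97559 = 131.2243... → 131.22.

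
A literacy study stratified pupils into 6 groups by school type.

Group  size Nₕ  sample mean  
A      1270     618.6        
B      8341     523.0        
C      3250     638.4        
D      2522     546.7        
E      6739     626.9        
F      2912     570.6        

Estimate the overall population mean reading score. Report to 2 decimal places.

578.73

N = 25034; weights Wₕ = Nₕ/N = (0.0507, 0.3332, 0.1298, 0.1007, 0.2692, 0.1163).
x̄_st = Σ Wₕ·x̄ₕ = 0.0507·618.6 + 0.3332·523.0 + 0.1298·638.4 + 0.1007·546.7 + 0.2692·626.9 + 0.1163·570.6 ≈ 578.7253...
→ 578.73.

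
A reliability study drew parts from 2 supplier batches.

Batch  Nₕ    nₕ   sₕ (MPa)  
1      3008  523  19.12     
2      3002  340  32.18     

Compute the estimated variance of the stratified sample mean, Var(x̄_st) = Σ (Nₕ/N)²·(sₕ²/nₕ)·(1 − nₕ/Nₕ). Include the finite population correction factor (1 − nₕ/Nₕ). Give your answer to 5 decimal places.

0.81850

N = 6010; Wₕ = Nₕ/N.
batch 1: (3008/6010)²·19.12²/523·(1 − 523/3008) = 0.14465364
batch 2: (3002/6010)²·32.18²/340·(1 − 340/3002) = 0.67384957
Sum = 0.81850321 → 0.81850.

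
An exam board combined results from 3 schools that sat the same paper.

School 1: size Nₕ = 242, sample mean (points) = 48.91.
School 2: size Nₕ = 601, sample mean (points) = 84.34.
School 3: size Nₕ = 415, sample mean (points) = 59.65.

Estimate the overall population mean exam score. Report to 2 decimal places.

69.38

N = 242 + 601 + 415 = 1258.
Overall mean = Σ (Nₕ/N)·x̄ₕ — weight by population share, not a simple average.
Σ Nₕx̄ₕ = 242·48.91 + 601·84.34 + 415·59.65 = 11836.22 + 50688.34 + 24754.75 = 87279.31.
Divide by N: 87279.31 / 1258 = 69.3794... → 69.38.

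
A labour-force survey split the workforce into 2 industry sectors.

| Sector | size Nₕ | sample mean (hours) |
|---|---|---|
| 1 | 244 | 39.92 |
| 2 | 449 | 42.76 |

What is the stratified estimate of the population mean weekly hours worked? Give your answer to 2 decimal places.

41.76

x̄_st = (Σ Nₕx̄ₕ) / (Σ Nₕ) = (244·39.92 + 449·42.76) / 693
= 28939.72 / 693 = 41.7601... → 41.76.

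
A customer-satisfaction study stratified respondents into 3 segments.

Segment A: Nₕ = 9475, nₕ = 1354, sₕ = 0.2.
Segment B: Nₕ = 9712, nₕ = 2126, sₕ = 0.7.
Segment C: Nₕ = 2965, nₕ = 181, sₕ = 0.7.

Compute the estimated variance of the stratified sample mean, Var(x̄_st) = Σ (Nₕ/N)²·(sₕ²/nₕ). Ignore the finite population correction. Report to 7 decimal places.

N = 22152; Wₕ = Nₕ/N.
segment A: (9475/22152)²·0.2²/1354 = 0.0000054047
segment B: (9712/22152)²·0.7²/2126 = 0.0000443021
segment C: (2965/22152)²·0.7²/181 = 0.0000484999
Sum = 0.0000982067 → 0.0000982.

0.0000982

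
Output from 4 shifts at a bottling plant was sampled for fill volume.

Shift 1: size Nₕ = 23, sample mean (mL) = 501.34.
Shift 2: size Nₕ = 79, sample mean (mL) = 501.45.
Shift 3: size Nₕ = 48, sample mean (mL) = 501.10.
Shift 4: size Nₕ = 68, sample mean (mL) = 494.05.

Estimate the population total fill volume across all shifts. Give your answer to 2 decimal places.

Estimate total by summing Nₕ·x̄ₕ over strata.
23·501.34 + 79·501.45 + 48·501.10 + 68·494.05 = 11530.82 + 39614.55 + 24052.8 + 33595.4 = 108793.57.

108793.57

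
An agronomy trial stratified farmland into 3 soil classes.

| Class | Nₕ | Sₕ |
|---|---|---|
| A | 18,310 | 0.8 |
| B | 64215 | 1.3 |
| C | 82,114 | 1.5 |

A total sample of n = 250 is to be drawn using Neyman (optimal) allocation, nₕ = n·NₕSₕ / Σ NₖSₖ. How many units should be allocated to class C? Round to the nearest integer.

Σ NₕSₕ = 18310·0.8 + 64215·1.3 + 82114·1.5 = 221298.5.
Share for C: 123171/221298.5 = 0.55658.
n_C = 250 × 0.55658 = 139.146... → 139.

139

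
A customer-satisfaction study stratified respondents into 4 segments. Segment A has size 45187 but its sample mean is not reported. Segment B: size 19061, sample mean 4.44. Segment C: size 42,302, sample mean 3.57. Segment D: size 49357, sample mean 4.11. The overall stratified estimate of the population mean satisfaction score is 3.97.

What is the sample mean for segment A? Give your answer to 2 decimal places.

3.99

N = 45187 + 19061 + 42302 + 49357 = 155907.
Overall total = μ·N = 3.97·155907 = 618950.79.
Subtract the known strata: 19061·4.44 + 42302·3.57 + 49357·4.11 = 438506.25.
Remaining total for segment A: 618950.79 − 438506.25 = 180444.54.
Divide by its size: 180444.54 / 45187 = 3.9933... → 3.99.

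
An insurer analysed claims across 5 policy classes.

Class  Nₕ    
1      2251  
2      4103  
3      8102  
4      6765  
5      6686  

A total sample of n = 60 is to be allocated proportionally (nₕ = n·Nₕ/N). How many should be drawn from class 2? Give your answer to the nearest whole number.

9

N = 2251 + 4103 + 8102 + 6765 + 6686 = 27907.
n_2 = 60·4103/27907 = 8.821... → 9.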